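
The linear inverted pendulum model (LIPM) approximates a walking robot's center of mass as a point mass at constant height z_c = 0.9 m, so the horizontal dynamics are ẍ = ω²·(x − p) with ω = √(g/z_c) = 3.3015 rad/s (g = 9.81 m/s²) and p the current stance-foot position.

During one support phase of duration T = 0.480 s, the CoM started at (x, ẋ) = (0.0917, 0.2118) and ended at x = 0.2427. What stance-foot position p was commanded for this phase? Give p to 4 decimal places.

ωT = 3.3015·0.480 = 1.584720; cosh(ωT) = 2.541465, sinh(ωT) = 2.336460
x(T) = p + (x₀−p)·cosh(ωT) + (ẋ₀/ω)·sinh(ωT) ⇒ p·(1 − cosh) = x(T) − x₀·cosh − (ẋ₀/ω)·sinh
numerator   = 0.2427 − (0.0917)·2.541465 − (0.2118/3.3015)·2.336460 = -0.140242
denominator = 1 − 2.541465 = -1.541465
p = -0.140242 / -1.541465 = 0.0910

p = 0.0910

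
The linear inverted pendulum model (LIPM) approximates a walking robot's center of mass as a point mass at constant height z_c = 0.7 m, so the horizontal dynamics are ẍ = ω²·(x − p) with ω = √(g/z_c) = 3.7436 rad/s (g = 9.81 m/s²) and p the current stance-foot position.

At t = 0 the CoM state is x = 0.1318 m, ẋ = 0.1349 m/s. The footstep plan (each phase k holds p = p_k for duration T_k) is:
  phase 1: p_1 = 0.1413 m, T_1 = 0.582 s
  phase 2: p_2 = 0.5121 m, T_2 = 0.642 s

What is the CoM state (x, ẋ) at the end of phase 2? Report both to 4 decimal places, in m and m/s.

x = -0.2590, ẋ = -2.7593

phase 1: p=0.1413, T=0.582, ωT=2.178775, cosh=4.474329, sinh=4.361149; start (x,ẋ)=(0.131800, 0.134900) → end (x,ẋ)=(0.255947, 0.448486)
phase 2: p=0.5121, T=0.642, ωT=2.403391, cosh=5.575516, sinh=5.485105; start (x,ẋ)=(0.255947, 0.448486) → end (x,ẋ)=(-0.258964, -2.759311)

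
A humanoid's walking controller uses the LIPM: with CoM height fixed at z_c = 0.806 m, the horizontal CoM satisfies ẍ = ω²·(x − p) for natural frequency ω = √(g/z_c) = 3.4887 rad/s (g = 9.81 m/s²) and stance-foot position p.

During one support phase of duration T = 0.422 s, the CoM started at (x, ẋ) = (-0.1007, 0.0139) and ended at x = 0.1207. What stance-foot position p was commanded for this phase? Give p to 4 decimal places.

p = -0.2654

ωT = 3.4887·0.422 = 1.472231; cosh(ωT) = 2.294182, sinh(ωT) = 2.064769
x(T) = p + (x₀−p)·cosh(ωT) + (ẋ₀/ω)·sinh(ωT) ⇒ p·(1 − cosh) = x(T) − x₀·cosh − (ẋ₀/ω)·sinh
numerator   = 0.1207 − (-0.1007)·2.294182 − (0.0139/3.4887)·2.064769 = 0.343497
denominator = 1 − 2.294182 = -1.294182
p = 0.343497 / -1.294182 = -0.2654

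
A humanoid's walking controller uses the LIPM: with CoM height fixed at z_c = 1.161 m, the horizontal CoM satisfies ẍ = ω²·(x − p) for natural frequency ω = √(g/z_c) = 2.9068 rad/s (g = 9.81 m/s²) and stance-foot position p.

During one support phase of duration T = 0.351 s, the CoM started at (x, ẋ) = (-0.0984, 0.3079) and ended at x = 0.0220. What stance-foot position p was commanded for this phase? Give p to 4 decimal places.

ωT = 2.9068·0.351 = 1.020287; cosh(ωT) = 1.567241, sinh(ωT) = 1.206749
x(T) = p + (x₀−p)·cosh(ωT) + (ẋ₀/ω)·sinh(ωT) ⇒ p·(1 − cosh) = x(T) − x₀·cosh − (ẋ₀/ω)·sinh
numerator   = 0.0220 − (-0.0984)·1.567241 − (0.3079/2.9068)·1.206749 = 0.048393
denominator = 1 − 1.567241 = -0.567241
p = 0.048393 / -0.567241 = -0.0853

p = -0.0853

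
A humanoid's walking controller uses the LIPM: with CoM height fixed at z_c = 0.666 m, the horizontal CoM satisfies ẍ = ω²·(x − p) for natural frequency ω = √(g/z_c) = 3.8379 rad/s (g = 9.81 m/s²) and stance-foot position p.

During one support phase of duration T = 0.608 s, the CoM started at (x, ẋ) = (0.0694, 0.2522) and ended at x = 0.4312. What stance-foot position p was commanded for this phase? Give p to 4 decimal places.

p = 0.0632

ωT = 3.8379·0.608 = 2.333443; cosh(ωT) = 5.205176, sinh(ωT) = 5.108215
x(T) = p + (x₀−p)·cosh(ωT) + (ẋ₀/ω)·sinh(ωT) ⇒ p·(1 − cosh) = x(T) − x₀·cosh − (ẋ₀/ω)·sinh
numerator   = 0.4312 − (0.0694)·5.205176 − (0.2522/3.8379)·5.108215 = -0.265715
denominator = 1 − 5.205176 = -4.205176
p = -0.265715 / -4.205176 = 0.0632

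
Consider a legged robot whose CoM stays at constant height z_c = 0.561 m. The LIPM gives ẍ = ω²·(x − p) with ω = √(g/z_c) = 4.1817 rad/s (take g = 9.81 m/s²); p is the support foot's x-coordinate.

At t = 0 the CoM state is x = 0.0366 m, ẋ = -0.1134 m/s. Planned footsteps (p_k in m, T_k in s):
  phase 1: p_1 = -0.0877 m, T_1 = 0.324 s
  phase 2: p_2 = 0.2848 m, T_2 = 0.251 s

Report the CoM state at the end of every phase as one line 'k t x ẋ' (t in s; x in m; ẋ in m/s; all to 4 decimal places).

phase 1: p=-0.0877, T=0.324, ωT=1.354871, cosh=2.067120, sinh=1.809140; start (x,ẋ)=(0.036600, -0.113400) → end (x,ẋ)=(0.120183, 0.705953)
phase 2: p=0.2848, T=0.251, ωT=1.049607, cosh=1.603301, sinh=1.253226; start (x,ẋ)=(0.120183, 0.705953) → end (x,ẋ)=(0.232438, 0.269158)

1 0.3240 0.1202 0.7060
2 0.5750 0.2324 0.2692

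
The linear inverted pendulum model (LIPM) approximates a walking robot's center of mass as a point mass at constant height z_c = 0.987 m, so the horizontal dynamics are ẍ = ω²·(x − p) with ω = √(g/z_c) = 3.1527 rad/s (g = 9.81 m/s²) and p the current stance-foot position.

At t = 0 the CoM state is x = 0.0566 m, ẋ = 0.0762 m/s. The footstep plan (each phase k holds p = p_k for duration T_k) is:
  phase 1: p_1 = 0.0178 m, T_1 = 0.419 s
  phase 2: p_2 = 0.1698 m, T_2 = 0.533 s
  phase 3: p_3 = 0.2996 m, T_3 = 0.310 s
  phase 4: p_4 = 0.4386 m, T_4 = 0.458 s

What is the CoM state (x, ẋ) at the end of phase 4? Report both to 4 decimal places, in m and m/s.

x = 1.9270, ẋ = 4.8401

phase 1: p=0.0178, T=0.419, ωT=1.320981, cosh=2.006985, sinh=1.740112; start (x,ẋ)=(0.056600, 0.076200) → end (x,ẋ)=(0.137729, 0.365791)
phase 2: p=0.1698, T=0.533, ωT=1.680389, cosh=2.776973, sinh=2.590671; start (x,ẋ)=(0.137729, 0.365791) → end (x,ẋ)=(0.381322, 0.753849)
phase 3: p=0.2996, T=0.310, ωT=0.977337, cosh=1.516841, sinh=1.140529; start (x,ẋ)=(0.381322, 0.753849) → end (x,ẋ)=(0.696273, 1.437320)
phase 4: p=0.4386, T=0.458, ωT=1.443937, cosh=2.236670, sinh=2.000673; start (x,ẋ)=(0.696273, 1.437320) → end (x,ẋ)=(1.927040, 4.840091)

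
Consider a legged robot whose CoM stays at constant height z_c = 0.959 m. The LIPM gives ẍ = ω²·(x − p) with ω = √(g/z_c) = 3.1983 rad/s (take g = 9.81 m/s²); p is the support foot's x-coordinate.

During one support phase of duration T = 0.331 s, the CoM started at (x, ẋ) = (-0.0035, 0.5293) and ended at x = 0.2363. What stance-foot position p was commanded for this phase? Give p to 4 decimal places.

ωT = 3.1983·0.331 = 1.058637; cosh(ωT) = 1.614684, sinh(ωT) = 1.267756
x(T) = p + (x₀−p)·cosh(ωT) + (ẋ₀/ω)·sinh(ωT) ⇒ p·(1 − cosh) = x(T) − x₀·cosh − (ẋ₀/ω)·sinh
numerator   = 0.2363 − (-0.0035)·1.614684 − (0.5293/3.1983)·1.267756 = 0.032145
denominator = 1 − 1.614684 = -0.614684
p = 0.032145 / -0.614684 = -0.0523

p = -0.0523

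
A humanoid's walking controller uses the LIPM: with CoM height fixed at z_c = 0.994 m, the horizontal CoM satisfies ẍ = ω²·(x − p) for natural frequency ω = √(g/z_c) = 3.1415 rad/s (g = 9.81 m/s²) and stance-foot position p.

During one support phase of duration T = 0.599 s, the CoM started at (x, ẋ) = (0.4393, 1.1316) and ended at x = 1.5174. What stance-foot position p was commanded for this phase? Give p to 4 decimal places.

p = 0.4719

ωT = 3.1415·0.599 = 1.881759; cosh(ωT) = 3.358681, sinh(ωT) = 3.206359
x(T) = p + (x₀−p)·cosh(ωT) + (ẋ₀/ω)·sinh(ωT) ⇒ p·(1 − cosh) = x(T) − x₀·cosh − (ẋ₀/ω)·sinh
numerator   = 1.5174 − (0.4393)·3.358681 − (1.1316/3.1415)·3.206359 = -1.113031
denominator = 1 − 3.358681 = -2.358681
p = -1.113031 / -2.358681 = 0.4719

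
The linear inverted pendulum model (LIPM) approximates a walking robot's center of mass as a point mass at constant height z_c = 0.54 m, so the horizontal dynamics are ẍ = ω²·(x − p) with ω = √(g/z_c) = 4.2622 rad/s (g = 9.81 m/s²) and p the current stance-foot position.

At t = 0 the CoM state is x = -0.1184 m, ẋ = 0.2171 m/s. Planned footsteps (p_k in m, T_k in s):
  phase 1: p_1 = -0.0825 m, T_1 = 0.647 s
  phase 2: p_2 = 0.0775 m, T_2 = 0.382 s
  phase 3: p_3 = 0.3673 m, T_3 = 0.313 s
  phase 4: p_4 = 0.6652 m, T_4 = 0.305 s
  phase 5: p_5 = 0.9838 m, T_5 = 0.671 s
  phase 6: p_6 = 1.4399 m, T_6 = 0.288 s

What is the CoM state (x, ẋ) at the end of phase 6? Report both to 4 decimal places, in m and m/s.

x = 1.0828, ẋ = -0.9220

phase 1: p=-0.0825, T=0.647, ωT=2.757643, cosh=7.913047, sinh=7.849606; start (x,ẋ)=(-0.118400, 0.217100) → end (x,ẋ)=(0.033250, 0.516831)
phase 2: p=0.0775, T=0.382, ωT=1.628160, cosh=2.645392, sinh=2.449102; start (x,ẋ)=(0.033250, 0.516831) → end (x,ẋ)=(0.257418, 0.905316)
phase 3: p=0.3673, T=0.313, ωT=1.334069, cosh=2.029931, sinh=1.766527; start (x,ẋ)=(0.257418, 0.905316) → end (x,ẋ)=(0.519468, 1.010396)
phase 4: p=0.6652, T=0.305, ωT=1.299971, cosh=1.970865, sinh=1.698325; start (x,ẋ)=(0.519468, 1.010396) → end (x,ẋ)=(0.780587, 0.936459)
phase 5: p=0.9838, T=0.671, ωT=2.859936, cosh=8.758843, sinh=8.701570; start (x,ẋ)=(0.780587, 0.936459) → end (x,ẋ)=(1.115730, 0.665551)
phase 6: p=1.4399, T=0.288, ωT=1.227514, cosh=1.852877, sinh=1.559857; start (x,ẋ)=(1.115730, 0.665551) → end (x,ẋ)=(1.082827, -0.922035)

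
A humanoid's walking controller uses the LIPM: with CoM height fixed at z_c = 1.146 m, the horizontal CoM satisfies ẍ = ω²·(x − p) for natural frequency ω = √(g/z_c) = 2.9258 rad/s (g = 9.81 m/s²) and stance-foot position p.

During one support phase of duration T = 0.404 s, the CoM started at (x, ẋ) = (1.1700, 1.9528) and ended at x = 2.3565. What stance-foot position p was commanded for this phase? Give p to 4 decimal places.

p = 0.9141

ωT = 2.9258·0.404 = 1.182023; cosh(ωT) = 1.783811, sinh(ωT) = 1.477154
x(T) = p + (x₀−p)·cosh(ωT) + (ẋ₀/ω)·sinh(ωT) ⇒ p·(1 − cosh) = x(T) − x₀·cosh − (ẋ₀/ω)·sinh
numerator   = 2.3565 − (1.1700)·1.783811 − (1.9528/2.9258)·1.477154 = -0.716473
denominator = 1 − 1.783811 = -0.783811
p = -0.716473 / -0.783811 = 0.9141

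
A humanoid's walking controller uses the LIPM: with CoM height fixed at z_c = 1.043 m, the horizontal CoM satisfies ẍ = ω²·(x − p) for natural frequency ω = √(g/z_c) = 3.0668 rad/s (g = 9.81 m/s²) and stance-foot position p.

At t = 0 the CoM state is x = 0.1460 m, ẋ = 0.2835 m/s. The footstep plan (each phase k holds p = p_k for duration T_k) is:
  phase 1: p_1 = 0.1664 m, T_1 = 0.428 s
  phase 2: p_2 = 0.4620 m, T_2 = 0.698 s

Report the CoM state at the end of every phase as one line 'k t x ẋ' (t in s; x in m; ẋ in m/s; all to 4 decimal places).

1 0.4280 0.2851 0.4570
2 1.1260 0.3242 -0.3052

phase 1: p=0.1664, T=0.428, ωT=1.312590, cosh=1.992454, sinh=1.723332; start (x,ẋ)=(0.146000, 0.283500) → end (x,ẋ)=(0.285062, 0.457044)
phase 2: p=0.4620, T=0.698, ωT=2.140626, cosh=4.311172, sinh=4.193591; start (x,ẋ)=(0.285062, 0.457044) → end (x,ẋ)=(0.324158, -0.305191)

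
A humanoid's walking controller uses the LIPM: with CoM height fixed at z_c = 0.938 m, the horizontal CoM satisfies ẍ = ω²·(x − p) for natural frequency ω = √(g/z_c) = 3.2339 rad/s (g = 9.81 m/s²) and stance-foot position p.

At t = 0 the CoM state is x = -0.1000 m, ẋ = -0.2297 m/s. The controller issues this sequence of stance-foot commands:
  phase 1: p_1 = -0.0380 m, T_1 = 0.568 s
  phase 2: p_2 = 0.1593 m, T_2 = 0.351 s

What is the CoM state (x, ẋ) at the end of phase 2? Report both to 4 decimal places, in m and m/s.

phase 1: p=-0.0380, T=0.568, ωT=1.836855, cosh=3.218043, sinh=3.058725; start (x,ẋ)=(-0.100000, -0.229700) → end (x,ẋ)=(-0.454776, -1.352464)
phase 2: p=0.1593, T=0.351, ωT=1.135099, cosh=1.716436, sinh=1.395045; start (x,ẋ)=(-0.454776, -1.352464) → end (x,ẋ)=(-1.478151, -5.091785)

x = -1.4782, ẋ = -5.0918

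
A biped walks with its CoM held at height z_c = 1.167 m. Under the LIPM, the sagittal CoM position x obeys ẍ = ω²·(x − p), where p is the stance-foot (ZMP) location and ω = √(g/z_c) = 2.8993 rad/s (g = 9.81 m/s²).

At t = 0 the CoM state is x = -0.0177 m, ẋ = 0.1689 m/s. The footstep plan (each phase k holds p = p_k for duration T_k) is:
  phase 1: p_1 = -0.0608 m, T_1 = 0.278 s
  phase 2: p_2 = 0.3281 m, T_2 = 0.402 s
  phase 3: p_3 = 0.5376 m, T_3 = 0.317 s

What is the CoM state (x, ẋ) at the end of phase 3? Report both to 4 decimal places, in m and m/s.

x = -0.4426, ẋ = -2.4570

phase 1: p=-0.0608, T=0.278, ωT=0.806005, cosh=1.342793, sinh=0.896154; start (x,ẋ)=(-0.017700, 0.168900) → end (x,ẋ)=(0.049280, 0.338781)
phase 2: p=0.3281, T=0.402, ωT=1.165519, cosh=1.759673, sinh=1.447912; start (x,ẋ)=(0.049280, 0.338781) → end (x,ẋ)=(0.006656, -0.574323)
phase 3: p=0.5376, T=0.317, ωT=0.919078, cosh=1.452932, sinh=1.054046; start (x,ẋ)=(0.006656, -0.574323) → end (x,ẋ)=(-0.442622, -2.457016)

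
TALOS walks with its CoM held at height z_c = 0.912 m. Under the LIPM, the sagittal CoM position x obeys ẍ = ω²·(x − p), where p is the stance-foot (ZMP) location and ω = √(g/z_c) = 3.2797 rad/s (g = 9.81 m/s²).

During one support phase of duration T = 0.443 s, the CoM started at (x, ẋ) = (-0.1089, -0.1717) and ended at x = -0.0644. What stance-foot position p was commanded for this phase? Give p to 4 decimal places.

p = -0.2287

ωT = 3.2797·0.443 = 1.452907; cosh(ωT) = 2.254708, sinh(ωT) = 2.020818
x(T) = p + (x₀−p)·cosh(ωT) + (ẋ₀/ω)·sinh(ωT) ⇒ p·(1 − cosh) = x(T) − x₀·cosh − (ẋ₀/ω)·sinh
numerator   = -0.0644 − (-0.1089)·2.254708 − (-0.1717/3.2797)·2.020818 = 0.286932
denominator = 1 − 2.254708 = -1.254708
p = 0.286932 / -1.254708 = -0.2287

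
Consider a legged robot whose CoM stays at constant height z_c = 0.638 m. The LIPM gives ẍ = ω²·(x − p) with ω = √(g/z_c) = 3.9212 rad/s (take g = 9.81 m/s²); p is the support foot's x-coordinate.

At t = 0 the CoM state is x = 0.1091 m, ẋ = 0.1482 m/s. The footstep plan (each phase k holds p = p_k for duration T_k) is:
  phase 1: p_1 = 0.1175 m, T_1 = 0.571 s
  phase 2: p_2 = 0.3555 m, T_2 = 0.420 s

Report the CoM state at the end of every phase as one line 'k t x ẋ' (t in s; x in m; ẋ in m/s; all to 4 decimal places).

phase 1: p=0.1175, T=0.571, ωT=2.239005, cosh=4.745278, sinh=4.638713; start (x,ẋ)=(0.109100, 0.148200) → end (x,ẋ)=(0.252958, 0.550460)
phase 2: p=0.3555, T=0.420, ωT=1.646904, cosh=2.691765, sinh=2.499119; start (x,ẋ)=(0.252958, 0.550460) → end (x,ẋ)=(0.430308, 0.476841)

1 0.5710 0.2530 0.5505
2 0.9910 0.4303 0.4768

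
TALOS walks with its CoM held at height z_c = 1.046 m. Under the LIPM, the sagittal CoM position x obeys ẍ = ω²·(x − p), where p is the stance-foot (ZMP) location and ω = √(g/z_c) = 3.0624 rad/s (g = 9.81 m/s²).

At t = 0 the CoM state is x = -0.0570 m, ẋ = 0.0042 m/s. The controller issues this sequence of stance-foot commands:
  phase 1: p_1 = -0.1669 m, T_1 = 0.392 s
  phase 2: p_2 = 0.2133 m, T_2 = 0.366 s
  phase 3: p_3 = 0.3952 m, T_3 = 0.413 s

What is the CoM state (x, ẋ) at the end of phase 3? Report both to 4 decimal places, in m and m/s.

phase 1: p=-0.1669, T=0.392, ωT=1.200461, cosh=1.811351, sinh=1.510296; start (x,ẋ)=(-0.057000, 0.004200) → end (x,ẋ)=(0.034239, 0.515909)
phase 2: p=0.2133, T=0.366, ωT=1.120838, cosh=1.696716, sinh=1.370709; start (x,ẋ)=(0.034239, 0.515909) → end (x,ẋ)=(0.140402, 0.123714)
phase 3: p=0.3952, T=0.413, ωT=1.264771, cosh=1.912293, sinh=1.629989; start (x,ẋ)=(0.140402, 0.123714) → end (x,ẋ)=(-0.026201, -1.035294)

x = -0.0262, ẋ = -1.0353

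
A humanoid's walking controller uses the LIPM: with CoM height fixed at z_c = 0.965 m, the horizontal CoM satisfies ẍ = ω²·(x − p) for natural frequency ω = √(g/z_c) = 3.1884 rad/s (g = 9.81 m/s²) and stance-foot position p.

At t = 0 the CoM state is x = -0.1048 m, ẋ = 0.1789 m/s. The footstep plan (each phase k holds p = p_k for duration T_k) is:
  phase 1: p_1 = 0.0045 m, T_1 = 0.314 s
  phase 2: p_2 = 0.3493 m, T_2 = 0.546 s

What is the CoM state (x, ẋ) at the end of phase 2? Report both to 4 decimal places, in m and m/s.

phase 1: p=0.0045, T=0.314, ωT=1.001158, cosh=1.544442, sinh=1.176988; start (x,ẋ)=(-0.104800, 0.178900) → end (x,ẋ)=(-0.098267, -0.133870)
phase 2: p=0.3493, T=0.546, ωT=1.740866, cosh=2.938825, sinh=2.763457; start (x,ẋ)=(-0.098267, -0.133870) → end (x,ẋ)=(-1.082050, -4.336938)

x = -1.0820, ẋ = -4.3369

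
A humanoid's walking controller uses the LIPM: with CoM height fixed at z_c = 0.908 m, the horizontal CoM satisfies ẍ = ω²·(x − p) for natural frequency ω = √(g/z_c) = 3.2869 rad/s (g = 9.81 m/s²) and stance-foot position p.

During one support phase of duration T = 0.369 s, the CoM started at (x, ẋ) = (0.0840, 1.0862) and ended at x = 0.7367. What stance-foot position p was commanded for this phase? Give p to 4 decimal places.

p = -0.0920

ωT = 3.2869·0.369 = 1.212866; cosh(ωT) = 1.830227, sinh(ωT) = 1.532883
x(T) = p + (x₀−p)·cosh(ωT) + (ẋ₀/ω)·sinh(ωT) ⇒ p·(1 − cosh) = x(T) − x₀·cosh − (ẋ₀/ω)·sinh
numerator   = 0.7367 − (0.0840)·1.830227 − (1.0862/3.2869)·1.532883 = 0.076399
denominator = 1 − 1.830227 = -0.830227
p = 0.076399 / -0.830227 = -0.0920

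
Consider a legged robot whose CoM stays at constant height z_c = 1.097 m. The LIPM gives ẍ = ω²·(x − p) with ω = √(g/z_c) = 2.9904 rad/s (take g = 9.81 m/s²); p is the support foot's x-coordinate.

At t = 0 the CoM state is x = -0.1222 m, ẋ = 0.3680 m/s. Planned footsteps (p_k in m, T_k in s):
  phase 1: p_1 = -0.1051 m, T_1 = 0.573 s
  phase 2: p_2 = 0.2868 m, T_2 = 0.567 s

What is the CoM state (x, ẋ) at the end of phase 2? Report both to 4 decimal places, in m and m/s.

phase 1: p=-0.1051, T=0.573, ωT=1.713499, cosh=2.864288, sinh=2.684054; start (x,ẋ)=(-0.122200, 0.368000) → end (x,ẋ)=(0.176222, 0.916807)
phase 2: p=0.2868, T=0.567, ωT=1.695557, cosh=2.816588, sinh=2.633091; start (x,ẋ)=(0.176222, 0.916807) → end (x,ẋ)=(0.782608, 1.711573)

x = 0.7826, ẋ = 1.7116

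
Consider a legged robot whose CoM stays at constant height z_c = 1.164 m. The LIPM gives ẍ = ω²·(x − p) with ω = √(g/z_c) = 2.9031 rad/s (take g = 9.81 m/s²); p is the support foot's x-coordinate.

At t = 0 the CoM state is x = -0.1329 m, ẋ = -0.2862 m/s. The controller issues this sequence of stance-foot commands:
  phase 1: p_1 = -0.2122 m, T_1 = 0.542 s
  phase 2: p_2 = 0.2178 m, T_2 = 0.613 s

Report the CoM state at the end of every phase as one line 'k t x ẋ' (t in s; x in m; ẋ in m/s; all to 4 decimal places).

1 0.5420 -0.2403 -0.1885
2 1.1550 -1.3654 -4.4038

phase 1: p=-0.2122, T=0.542, ωT=1.573480, cosh=2.515364, sinh=2.308042; start (x,ẋ)=(-0.132900, -0.286200) → end (x,ẋ)=(-0.240268, -0.188549)
phase 2: p=0.2178, T=0.613, ωT=1.779600, cosh=3.048096, sinh=2.879391; start (x,ẋ)=(-0.240268, -0.188549) → end (x,ẋ)=(-1.365446, -4.403782)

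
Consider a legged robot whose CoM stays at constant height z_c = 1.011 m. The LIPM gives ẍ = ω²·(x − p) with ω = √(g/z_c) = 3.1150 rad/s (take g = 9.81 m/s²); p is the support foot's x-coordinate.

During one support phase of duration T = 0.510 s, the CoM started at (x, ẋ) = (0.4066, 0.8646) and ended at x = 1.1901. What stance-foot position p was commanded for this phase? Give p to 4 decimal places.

ωT = 3.1150·0.510 = 1.588650; cosh(ωT) = 2.550667, sinh(ωT) = 2.346466
x(T) = p + (x₀−p)·cosh(ωT) + (ẋ₀/ω)·sinh(ωT) ⇒ p·(1 − cosh) = x(T) − x₀·cosh − (ẋ₀/ω)·sinh
numerator   = 1.1901 − (0.4066)·2.550667 − (0.8646/3.1150)·2.346466 = -0.498287
denominator = 1 − 2.550667 = -1.550667
p = -0.498287 / -1.550667 = 0.3213

p = 0.3213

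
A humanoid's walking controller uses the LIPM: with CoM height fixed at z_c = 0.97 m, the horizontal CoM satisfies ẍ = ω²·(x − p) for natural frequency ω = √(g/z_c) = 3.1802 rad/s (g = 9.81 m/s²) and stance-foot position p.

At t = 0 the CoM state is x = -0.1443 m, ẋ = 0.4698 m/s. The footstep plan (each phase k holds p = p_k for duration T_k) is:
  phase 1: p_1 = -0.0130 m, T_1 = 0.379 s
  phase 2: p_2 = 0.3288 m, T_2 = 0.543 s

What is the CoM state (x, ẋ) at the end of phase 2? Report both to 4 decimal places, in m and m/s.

x = -0.5158, ẋ = -2.4455

phase 1: p=-0.0130, T=0.379, ωT=1.205296, cosh=1.818675, sinh=1.519071; start (x,ẋ)=(-0.144300, 0.469800) → end (x,ẋ)=(-0.027385, 0.220110)
phase 2: p=0.3288, T=0.543, ωT=1.726849, cosh=2.900375, sinh=2.722531; start (x,ẋ)=(-0.027385, 0.220110) → end (x,ẋ)=(-0.515836, -2.445517)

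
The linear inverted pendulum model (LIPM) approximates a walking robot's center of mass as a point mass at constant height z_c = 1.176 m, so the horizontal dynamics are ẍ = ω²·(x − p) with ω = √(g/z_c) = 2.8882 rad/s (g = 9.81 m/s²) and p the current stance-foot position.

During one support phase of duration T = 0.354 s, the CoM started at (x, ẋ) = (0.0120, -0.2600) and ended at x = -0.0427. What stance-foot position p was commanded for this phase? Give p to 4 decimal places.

ωT = 2.8882·0.354 = 1.022423; cosh(ωT) = 1.569822, sinh(ωT) = 1.210100
x(T) = p + (x₀−p)·cosh(ωT) + (ẋ₀/ω)·sinh(ωT) ⇒ p·(1 − cosh) = x(T) − x₀·cosh − (ẋ₀/ω)·sinh
numerator   = -0.0427 − (0.0120)·1.569822 − (-0.2600/2.8882)·1.210100 = 0.047397
denominator = 1 − 1.569822 = -0.569822
p = 0.047397 / -0.569822 = -0.0832

p = -0.0832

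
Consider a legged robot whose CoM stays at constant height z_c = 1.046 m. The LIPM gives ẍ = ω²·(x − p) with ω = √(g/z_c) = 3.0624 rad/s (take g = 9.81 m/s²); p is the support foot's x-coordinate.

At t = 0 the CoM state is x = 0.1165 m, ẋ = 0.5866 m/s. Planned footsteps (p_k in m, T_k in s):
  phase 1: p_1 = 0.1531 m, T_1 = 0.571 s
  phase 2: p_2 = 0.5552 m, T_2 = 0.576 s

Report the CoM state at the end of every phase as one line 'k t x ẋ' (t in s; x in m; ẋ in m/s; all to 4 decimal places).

1 0.5710 0.5785 1.4242
2 1.1470 1.9422 4.4794

phase 1: p=0.1531, T=0.571, ωT=1.748630, cosh=2.960369, sinh=2.786357; start (x,ẋ)=(0.116500, 0.586600) → end (x,ẋ)=(0.578475, 1.424247)
phase 2: p=0.5552, T=0.576, ωT=1.763942, cosh=3.003383, sinh=2.832015; start (x,ẋ)=(0.578475, 1.424247) → end (x,ẋ)=(1.942203, 4.479415)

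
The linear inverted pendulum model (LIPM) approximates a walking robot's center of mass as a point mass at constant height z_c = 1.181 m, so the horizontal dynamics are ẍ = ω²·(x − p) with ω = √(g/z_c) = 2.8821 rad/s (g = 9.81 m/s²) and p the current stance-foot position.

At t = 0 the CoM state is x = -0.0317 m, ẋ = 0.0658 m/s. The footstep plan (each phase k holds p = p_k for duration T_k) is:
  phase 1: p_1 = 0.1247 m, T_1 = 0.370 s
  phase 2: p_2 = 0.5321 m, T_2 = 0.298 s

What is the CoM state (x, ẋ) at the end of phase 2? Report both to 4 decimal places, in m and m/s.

x = -0.5060, ẋ = -2.4192

phase 1: p=0.1247, T=0.370, ωT=1.066377, cosh=1.624545, sinh=1.280291; start (x,ẋ)=(-0.031700, 0.065800) → end (x,ẋ)=(-0.100149, -0.470210)
phase 2: p=0.5321, T=0.298, ωT=0.858866, cosh=1.392062, sinh=0.968420; start (x,ẋ)=(-0.100149, -0.470210) → end (x,ẋ)=(-0.506026, -2.419220)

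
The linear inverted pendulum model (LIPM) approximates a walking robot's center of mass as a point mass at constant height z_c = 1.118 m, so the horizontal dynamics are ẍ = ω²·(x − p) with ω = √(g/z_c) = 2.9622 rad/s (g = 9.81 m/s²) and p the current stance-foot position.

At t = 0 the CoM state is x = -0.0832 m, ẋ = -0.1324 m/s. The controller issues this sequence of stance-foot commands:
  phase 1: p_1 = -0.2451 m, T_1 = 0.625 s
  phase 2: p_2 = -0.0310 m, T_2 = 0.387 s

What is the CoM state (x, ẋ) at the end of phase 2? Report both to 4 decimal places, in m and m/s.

x = 0.7777, ẋ = 2.5665

phase 1: p=-0.2451, T=0.625, ωT=1.851375, cosh=3.262796, sinh=3.105775; start (x,ẋ)=(-0.083200, -0.132400) → end (x,ẋ)=(0.144329, 1.057474)
phase 2: p=-0.0310, T=0.387, ωT=1.146371, cosh=1.732271, sinh=1.414483; start (x,ẋ)=(0.144329, 1.057474) → end (x,ẋ)=(0.777673, 2.566458)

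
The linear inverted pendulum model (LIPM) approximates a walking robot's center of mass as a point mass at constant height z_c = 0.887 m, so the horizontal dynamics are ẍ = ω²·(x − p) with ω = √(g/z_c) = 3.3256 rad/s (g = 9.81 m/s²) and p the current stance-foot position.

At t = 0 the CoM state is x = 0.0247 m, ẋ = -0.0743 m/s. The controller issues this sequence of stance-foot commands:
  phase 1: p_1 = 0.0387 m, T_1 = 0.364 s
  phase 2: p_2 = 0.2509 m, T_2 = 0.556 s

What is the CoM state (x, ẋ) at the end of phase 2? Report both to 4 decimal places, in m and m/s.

x = -0.8271, ẋ = -3.4752

phase 1: p=0.0387, T=0.364, ωT=1.210518, cosh=1.826633, sinh=1.528590; start (x,ẋ)=(0.024700, -0.074300) → end (x,ẋ)=(-0.021024, -0.206888)
phase 2: p=0.2509, T=0.556, ωT=1.849034, cosh=3.255533, sinh=3.098144; start (x,ẋ)=(-0.021024, -0.206888) → end (x,ẋ)=(-0.827096, -3.475217)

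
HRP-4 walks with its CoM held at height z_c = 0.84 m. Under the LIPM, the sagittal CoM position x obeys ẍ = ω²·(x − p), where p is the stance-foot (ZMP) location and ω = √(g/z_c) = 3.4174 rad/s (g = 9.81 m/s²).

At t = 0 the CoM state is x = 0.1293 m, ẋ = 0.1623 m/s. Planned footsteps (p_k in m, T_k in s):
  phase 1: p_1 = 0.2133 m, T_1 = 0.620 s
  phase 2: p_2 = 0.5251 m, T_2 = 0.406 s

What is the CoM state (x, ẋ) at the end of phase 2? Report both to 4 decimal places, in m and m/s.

x = -0.7484, ẋ = -4.0725

phase 1: p=0.2133, T=0.620, ωT=2.118788, cosh=4.220612, sinh=4.100435; start (x,ẋ)=(0.129300, 0.162300) → end (x,ẋ)=(0.053507, -0.492072)
phase 2: p=0.5251, T=0.406, ωT=1.387464, cosh=2.127195, sinh=1.877488; start (x,ẋ)=(0.053507, -0.492072) → end (x,ẋ)=(-0.748409, -4.072531)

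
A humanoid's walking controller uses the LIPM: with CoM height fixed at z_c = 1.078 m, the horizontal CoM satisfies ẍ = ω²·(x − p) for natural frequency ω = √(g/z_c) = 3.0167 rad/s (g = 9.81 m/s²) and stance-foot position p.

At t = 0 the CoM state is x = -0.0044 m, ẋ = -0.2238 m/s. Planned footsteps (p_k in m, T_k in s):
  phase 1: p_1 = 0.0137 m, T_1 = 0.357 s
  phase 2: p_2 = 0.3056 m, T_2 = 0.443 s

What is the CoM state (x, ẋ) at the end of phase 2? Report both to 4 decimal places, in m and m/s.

phase 1: p=0.0137, T=0.357, ωT=1.076962, cosh=1.638188, sinh=1.297559; start (x,ẋ)=(-0.004400, -0.223800) → end (x,ẋ)=(-0.112213, -0.437476)
phase 2: p=0.3056, T=0.443, ωT=1.336398, cosh=2.034051, sinh=1.771261; start (x,ẋ)=(-0.112213, -0.437476) → end (x,ẋ)=(-0.801119, -3.122377)

x = -0.8011, ẋ = -3.1224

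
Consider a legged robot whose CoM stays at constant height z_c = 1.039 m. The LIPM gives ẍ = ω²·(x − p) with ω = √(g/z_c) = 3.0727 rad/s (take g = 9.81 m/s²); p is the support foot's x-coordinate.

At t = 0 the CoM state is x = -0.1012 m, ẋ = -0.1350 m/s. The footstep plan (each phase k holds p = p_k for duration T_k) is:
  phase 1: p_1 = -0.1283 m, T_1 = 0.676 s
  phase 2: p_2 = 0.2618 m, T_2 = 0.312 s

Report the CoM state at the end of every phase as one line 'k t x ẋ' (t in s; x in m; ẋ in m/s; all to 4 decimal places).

1 0.6760 -0.1910 -0.2201
2 0.9880 -0.4953 -1.8771

phase 1: p=-0.1283, T=0.676, ωT=2.077145, cosh=4.053469, sinh=3.928181; start (x,ẋ)=(-0.101200, -0.135000) → end (x,ẋ)=(-0.191037, -0.220118)
phase 2: p=0.2618, T=0.312, ωT=0.958682, cosh=1.495828, sinh=1.112430; start (x,ẋ)=(-0.191037, -0.220118) → end (x,ẋ)=(-0.495257, -1.877129)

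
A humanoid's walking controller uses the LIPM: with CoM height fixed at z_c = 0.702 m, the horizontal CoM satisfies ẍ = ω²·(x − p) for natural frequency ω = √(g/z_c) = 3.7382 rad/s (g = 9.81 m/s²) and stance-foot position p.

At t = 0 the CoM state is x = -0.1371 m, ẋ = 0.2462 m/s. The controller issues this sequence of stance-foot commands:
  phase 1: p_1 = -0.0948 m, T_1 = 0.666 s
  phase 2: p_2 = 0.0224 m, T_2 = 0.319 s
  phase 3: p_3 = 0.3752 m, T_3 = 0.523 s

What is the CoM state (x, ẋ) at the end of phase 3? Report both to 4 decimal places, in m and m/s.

x = 1.0436, ẋ = 2.7057

phase 1: p=-0.0948, T=0.666, ωT=2.489641, cosh=6.069945, sinh=5.987005; start (x,ẋ)=(-0.137100, 0.246200) → end (x,ẋ)=(0.042749, 0.547720)
phase 2: p=0.0224, T=0.319, ωT=1.192486, cosh=1.799364, sinh=1.495898; start (x,ẋ)=(0.042749, 0.547720) → end (x,ẋ)=(0.278194, 1.099338)
phase 3: p=0.3752, T=0.523, ωT=1.955079, cosh=3.603014, sinh=3.461460; start (x,ẋ)=(0.278194, 1.099338) → end (x,ẋ)=(1.043639, 2.705706)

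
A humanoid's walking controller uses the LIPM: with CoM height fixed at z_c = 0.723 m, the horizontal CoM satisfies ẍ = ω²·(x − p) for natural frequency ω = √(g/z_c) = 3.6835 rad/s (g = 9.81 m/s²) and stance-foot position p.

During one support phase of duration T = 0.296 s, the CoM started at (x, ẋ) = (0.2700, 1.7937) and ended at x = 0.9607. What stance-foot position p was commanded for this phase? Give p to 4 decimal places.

p = 0.1966

ωT = 3.6835·0.296 = 1.090316; cosh(ωT) = 1.655662, sinh(ωT) = 1.319552
x(T) = p + (x₀−p)·cosh(ωT) + (ẋ₀/ω)·sinh(ωT) ⇒ p·(1 − cosh) = x(T) − x₀·cosh − (ẋ₀/ω)·sinh
numerator   = 0.9607 − (0.2700)·1.655662 − (1.7937/3.6835)·1.319552 = -0.128892
denominator = 1 − 1.655662 = -0.655662
p = -0.128892 / -0.655662 = 0.1966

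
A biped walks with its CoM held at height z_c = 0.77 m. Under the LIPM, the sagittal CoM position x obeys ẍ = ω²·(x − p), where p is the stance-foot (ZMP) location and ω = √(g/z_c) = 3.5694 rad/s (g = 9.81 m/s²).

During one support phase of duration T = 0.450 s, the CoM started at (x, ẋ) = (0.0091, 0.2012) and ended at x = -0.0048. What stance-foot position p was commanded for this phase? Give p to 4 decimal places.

p = 0.1025

ωT = 3.5694·0.450 = 1.606230; cosh(ωT) = 2.592314, sinh(ωT) = 2.391672
x(T) = p + (x₀−p)·cosh(ωT) + (ẋ₀/ω)·sinh(ωT) ⇒ p·(1 − cosh) = x(T) − x₀·cosh − (ẋ₀/ω)·sinh
numerator   = -0.0048 − (0.0091)·2.592314 − (0.2012/3.5694)·2.391672 = -0.163204
denominator = 1 − 2.592314 = -1.592314
p = -0.163204 / -1.592314 = 0.1025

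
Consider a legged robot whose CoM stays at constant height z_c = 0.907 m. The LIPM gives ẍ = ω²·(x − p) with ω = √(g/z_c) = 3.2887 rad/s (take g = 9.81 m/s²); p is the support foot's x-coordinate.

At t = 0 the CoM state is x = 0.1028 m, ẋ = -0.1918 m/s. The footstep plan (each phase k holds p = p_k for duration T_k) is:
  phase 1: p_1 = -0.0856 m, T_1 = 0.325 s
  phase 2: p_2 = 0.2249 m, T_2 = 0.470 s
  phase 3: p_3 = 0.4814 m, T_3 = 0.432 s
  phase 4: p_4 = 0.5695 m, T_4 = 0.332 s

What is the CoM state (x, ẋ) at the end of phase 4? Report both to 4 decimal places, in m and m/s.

phase 1: p=-0.0856, T=0.325, ωT=1.068828, cosh=1.627687, sinh=1.284276; start (x,ẋ)=(0.102800, -0.191800) → end (x,ẋ)=(0.146156, 0.483536)
phase 2: p=0.2249, T=0.470, ωT=1.545689, cosh=2.452184, sinh=2.239019; start (x,ẋ)=(0.146156, 0.483536) → end (x,ẋ)=(0.361007, 0.605891)
phase 3: p=0.4814, T=0.432, ωT=1.420718, cosh=2.190817, sinh=1.949277; start (x,ẋ)=(0.361007, 0.605891) → end (x,ẋ)=(0.576764, 0.555606)
phase 4: p=0.5695, T=0.332, ωT=1.091848, cosh=1.657686, sinh=1.322091; start (x,ẋ)=(0.576764, 0.555606) → end (x,ẋ)=(0.804901, 0.952606)

x = 0.8049, ẋ = 0.9526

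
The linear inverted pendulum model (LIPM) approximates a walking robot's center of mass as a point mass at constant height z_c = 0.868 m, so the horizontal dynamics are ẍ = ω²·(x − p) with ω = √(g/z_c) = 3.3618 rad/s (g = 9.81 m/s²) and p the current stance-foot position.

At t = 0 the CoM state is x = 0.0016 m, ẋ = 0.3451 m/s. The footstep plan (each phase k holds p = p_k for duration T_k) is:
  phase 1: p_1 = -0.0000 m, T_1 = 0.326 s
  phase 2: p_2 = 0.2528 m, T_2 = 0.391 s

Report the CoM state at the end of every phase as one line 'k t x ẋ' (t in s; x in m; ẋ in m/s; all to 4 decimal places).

1 0.3260 0.1391 0.5811
2 0.7170 0.3244 0.4994

phase 1: p=-0.0000, T=0.326, ωT=1.095947, cosh=1.663119, sinh=1.328896; start (x,ẋ)=(0.001600, 0.345100) → end (x,ẋ)=(0.139077, 0.581090)
phase 2: p=0.2528, T=0.391, ωT=1.314464, cosh=1.995686, sinh=1.727068; start (x,ẋ)=(0.139077, 0.581090) → end (x,ẋ)=(0.324369, 0.499389)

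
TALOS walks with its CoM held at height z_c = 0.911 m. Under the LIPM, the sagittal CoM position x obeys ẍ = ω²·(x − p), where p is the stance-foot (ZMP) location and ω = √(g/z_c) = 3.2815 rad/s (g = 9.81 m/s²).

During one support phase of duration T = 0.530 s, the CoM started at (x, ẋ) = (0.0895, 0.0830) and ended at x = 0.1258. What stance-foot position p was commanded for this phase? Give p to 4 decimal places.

p = 0.1068

ωT = 3.2815·0.530 = 1.739195; cosh(ωT) = 2.934210, sinh(ωT) = 2.758549
x(T) = p + (x₀−p)·cosh(ωT) + (ẋ₀/ω)·sinh(ωT) ⇒ p·(1 − cosh) = x(T) − x₀·cosh − (ẋ₀/ω)·sinh
numerator   = 0.1258 − (0.0895)·2.934210 − (0.0830/3.2815)·2.758549 = -0.206585
denominator = 1 − 2.934210 = -1.934210
p = -0.206585 / -1.934210 = 0.1068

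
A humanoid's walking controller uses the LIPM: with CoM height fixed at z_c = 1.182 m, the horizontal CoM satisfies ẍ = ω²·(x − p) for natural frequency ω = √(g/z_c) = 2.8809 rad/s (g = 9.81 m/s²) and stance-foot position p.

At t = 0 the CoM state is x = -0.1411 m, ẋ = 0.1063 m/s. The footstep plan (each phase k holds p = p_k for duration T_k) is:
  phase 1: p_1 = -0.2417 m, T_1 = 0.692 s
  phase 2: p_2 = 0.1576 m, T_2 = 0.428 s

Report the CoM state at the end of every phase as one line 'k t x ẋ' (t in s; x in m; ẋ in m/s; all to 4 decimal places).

1 0.6920 0.2674 1.4416
2 1.1200 1.1476 3.1801

phase 1: p=-0.2417, T=0.692, ωT=1.993583, cosh=3.738999, sinh=3.602792; start (x,ẋ)=(-0.141100, 0.106300) → end (x,ẋ)=(0.267380, 1.441612)
phase 2: p=0.1576, T=0.428, ωT=1.233025, cosh=1.861502, sinh=1.570093; start (x,ẋ)=(0.267380, 1.441612) → end (x,ẋ)=(1.147635, 3.180128)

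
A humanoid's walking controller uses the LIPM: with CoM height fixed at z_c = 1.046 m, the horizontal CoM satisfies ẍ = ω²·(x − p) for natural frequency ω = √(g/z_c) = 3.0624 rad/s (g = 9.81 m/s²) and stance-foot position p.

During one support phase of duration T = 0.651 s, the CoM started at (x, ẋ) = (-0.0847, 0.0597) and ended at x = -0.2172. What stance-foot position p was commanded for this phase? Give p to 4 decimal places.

ωT = 3.0624·0.651 = 1.993622; cosh(ωT) = 3.739141, sinh(ωT) = 3.602940
x(T) = p + (x₀−p)·cosh(ωT) + (ẋ₀/ω)·sinh(ωT) ⇒ p·(1 − cosh) = x(T) − x₀·cosh − (ẋ₀/ω)·sinh
numerator   = -0.2172 − (-0.0847)·3.739141 − (0.0597/3.0624)·3.602940 = 0.029268
denominator = 1 − 3.739141 = -2.739141
p = 0.029268 / -2.739141 = -0.0107

p = -0.0107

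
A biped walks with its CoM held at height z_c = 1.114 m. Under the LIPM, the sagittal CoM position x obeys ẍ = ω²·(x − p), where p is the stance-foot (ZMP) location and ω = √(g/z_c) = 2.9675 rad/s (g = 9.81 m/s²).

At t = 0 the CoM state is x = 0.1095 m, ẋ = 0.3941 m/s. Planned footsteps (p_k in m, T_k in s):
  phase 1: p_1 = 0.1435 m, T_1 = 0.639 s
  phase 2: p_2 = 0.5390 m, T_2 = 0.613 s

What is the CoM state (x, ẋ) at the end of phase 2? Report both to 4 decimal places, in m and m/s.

phase 1: p=0.1435, T=0.639, ωT=1.896232, cosh=3.405443, sinh=3.255310; start (x,ẋ)=(0.109500, 0.394100) → end (x,ẋ)=(0.460038, 1.013641)
phase 2: p=0.5390, T=0.613, ωT=1.819077, cosh=3.164171, sinh=3.001996; start (x,ẋ)=(0.460038, 1.013641) → end (x,ẋ)=(1.314573, 2.503902)

x = 1.3146, ẋ = 2.5039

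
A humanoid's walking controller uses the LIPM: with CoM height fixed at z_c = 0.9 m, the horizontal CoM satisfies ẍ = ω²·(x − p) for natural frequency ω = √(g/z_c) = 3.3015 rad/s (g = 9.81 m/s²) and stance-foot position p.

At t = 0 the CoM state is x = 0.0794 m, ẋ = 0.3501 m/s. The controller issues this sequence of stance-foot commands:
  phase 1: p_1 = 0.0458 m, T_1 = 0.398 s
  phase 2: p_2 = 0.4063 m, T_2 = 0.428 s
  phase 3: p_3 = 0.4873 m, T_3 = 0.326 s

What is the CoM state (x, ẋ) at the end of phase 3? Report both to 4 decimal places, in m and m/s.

x = 1.2978, ẋ = 2.8712

phase 1: p=0.0458, T=0.398, ωT=1.313997, cosh=1.994880, sinh=1.726137; start (x,ẋ)=(0.079400, 0.350100) → end (x,ẋ)=(0.295872, 0.889889)
phase 2: p=0.4063, T=0.428, ωT=1.413042, cosh=2.175918, sinh=1.932516; start (x,ẋ)=(0.295872, 0.889889) → end (x,ẋ)=(0.686910, 1.231773)
phase 3: p=0.4873, T=0.326, ωT=1.076289, cosh=1.637315, sinh=1.296457; start (x,ẋ)=(0.686910, 1.231773) → end (x,ẋ)=(1.297826, 2.871181)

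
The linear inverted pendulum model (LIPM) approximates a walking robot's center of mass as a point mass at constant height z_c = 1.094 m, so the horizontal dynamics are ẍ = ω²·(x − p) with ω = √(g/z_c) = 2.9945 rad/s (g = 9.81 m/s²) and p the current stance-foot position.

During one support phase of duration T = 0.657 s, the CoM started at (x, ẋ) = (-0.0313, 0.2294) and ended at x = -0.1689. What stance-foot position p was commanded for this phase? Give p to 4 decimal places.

ωT = 2.9945·0.657 = 1.967387; cosh(ωT) = 3.645891, sinh(ωT) = 3.506069
x(T) = p + (x₀−p)·cosh(ωT) + (ẋ₀/ω)·sinh(ωT) ⇒ p·(1 − cosh) = x(T) − x₀·cosh − (ẋ₀/ω)·sinh
numerator   = -0.1689 − (-0.0313)·3.645891 − (0.2294/2.9945)·3.506069 = -0.323373
denominator = 1 − 3.645891 = -2.645891
p = -0.323373 / -2.645891 = 0.1222

p = 0.1222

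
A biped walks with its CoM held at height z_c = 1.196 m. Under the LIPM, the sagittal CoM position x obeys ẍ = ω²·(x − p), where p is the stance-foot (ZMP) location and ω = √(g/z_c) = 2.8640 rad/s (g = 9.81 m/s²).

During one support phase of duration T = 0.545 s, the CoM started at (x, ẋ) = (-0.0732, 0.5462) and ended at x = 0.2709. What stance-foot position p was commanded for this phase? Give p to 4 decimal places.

ωT = 2.8640·0.545 = 1.560880; cosh(ωT) = 2.486481, sinh(ωT) = 2.276530
x(T) = p + (x₀−p)·cosh(ωT) + (ẋ₀/ω)·sinh(ωT) ⇒ p·(1 − cosh) = x(T) − x₀·cosh − (ẋ₀/ω)·sinh
numerator   = 0.2709 − (-0.0732)·2.486481 − (0.5462/2.8640)·2.276530 = 0.018748
denominator = 1 − 2.486481 = -1.486481
p = 0.018748 / -1.486481 = -0.0126

p = -0.0126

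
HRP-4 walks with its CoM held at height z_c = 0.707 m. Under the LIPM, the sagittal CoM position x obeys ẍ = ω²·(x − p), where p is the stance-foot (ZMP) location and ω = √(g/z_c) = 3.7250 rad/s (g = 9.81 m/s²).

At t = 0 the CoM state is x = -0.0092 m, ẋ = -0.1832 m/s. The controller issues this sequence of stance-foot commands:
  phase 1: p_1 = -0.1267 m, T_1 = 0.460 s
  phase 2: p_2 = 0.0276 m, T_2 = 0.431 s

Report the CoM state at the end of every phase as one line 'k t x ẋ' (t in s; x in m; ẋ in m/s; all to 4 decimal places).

1 0.4600 0.0778 0.6500
2 0.8910 0.5748 2.1312

phase 1: p=-0.1267, T=0.460, ωT=1.713500, cosh=2.864290, sinh=2.684056; start (x,ẋ)=(-0.009200, -0.183200) → end (x,ẋ)=(0.077849, 0.650040)
phase 2: p=0.0276, T=0.431, ωT=1.605475, cosh=2.590509, sinh=2.389715; start (x,ẋ)=(0.077849, 0.650040) → end (x,ẋ)=(0.574793, 2.131235)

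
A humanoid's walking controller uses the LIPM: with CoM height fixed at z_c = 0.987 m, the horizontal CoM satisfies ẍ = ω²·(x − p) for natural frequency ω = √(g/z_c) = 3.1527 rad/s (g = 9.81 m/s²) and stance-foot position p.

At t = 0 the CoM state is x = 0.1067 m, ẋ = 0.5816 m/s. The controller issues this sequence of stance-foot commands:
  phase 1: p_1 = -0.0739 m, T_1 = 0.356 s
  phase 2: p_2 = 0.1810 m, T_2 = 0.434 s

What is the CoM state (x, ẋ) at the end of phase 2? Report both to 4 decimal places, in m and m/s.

phase 1: p=-0.0739, T=0.356, ωT=1.122361, cosh=1.698805, sinh=1.373295; start (x,ẋ)=(0.106700, 0.581600) → end (x,ẋ)=(0.486245, 1.769948)
phase 2: p=0.1810, T=0.434, ωT=1.368272, cosh=2.091551, sinh=1.837005; start (x,ẋ)=(0.486245, 1.769948) → end (x,ẋ)=(1.850743, 5.469771)

x = 1.8507, ẋ = 5.4698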